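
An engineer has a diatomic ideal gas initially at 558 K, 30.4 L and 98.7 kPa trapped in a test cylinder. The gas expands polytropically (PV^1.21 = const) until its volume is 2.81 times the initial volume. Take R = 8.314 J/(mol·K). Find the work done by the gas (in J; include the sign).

n = P₁V₁/(RT₁) = 98.7×30.4/(8.314×558) = 0.647 mol.
Polytropic n=1.21: T₂ = T₁(V₁/V₂)^(n−1) = 558×(0.356)^0.21 = 449 K; P₂ = P₁(V₁/V₂)^n = 28.3 kPa.
W = (P₁V₁−P₂V₂)/(n−1) = (98.7×30.4−28.3×85.4)/0.21 = 2790 J.

2790 J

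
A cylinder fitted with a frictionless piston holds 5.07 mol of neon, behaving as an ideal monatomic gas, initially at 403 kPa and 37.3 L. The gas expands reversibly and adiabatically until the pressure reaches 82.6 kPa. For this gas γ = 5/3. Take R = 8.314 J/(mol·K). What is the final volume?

T₁ = P₁V₁/(nR) = 403×37.3/(5.07×8.314) = 357 K.
Adiabatic: T₂/T₁ = (P₂/P₁)^((γ−1)/γ) ⇒ T₂ = 357×(0.205)^0.400 = 189 K; V₂ = 96.5 L.

96.5 L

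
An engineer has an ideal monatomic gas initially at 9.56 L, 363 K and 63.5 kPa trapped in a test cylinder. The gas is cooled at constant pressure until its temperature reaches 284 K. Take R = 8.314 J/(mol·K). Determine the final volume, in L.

Isobaric: P stays 63.5 kPa; V/T = const ⇒ T₂ = 284 K, V₂ = 7.48 L.

7.48 L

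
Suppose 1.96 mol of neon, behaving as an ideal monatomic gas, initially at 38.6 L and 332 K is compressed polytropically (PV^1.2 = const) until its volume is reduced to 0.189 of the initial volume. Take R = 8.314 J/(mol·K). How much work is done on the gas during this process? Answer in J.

10700 J

P₁ = nRT₁/V₁ = 1.96×8.314×332/38.6 = 140 kPa.
Polytropic n=1.2: T₂ = T₁(V₁/V₂)^(n−1) = 332×(5.29)^0.20 = 463 K; P₂ = P₁(V₁/V₂)^n = 1030 kPa.
W = (P₁V₁−P₂V₂)/(n−1) = (140×38.6−1030×7.30)/0.20 = -10700 J.
Work done on the gas = −W_by = 10700 J.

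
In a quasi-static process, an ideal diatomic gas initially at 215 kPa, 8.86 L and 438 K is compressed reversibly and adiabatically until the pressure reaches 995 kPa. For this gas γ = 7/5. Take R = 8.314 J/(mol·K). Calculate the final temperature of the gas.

679 K

Adiabatic: T₂/T₁ = (P₂/P₁)^((γ−1)/γ) ⇒ T₂ = 438×(4.63)^0.286 = 679 K; V₂ = 2.97 L.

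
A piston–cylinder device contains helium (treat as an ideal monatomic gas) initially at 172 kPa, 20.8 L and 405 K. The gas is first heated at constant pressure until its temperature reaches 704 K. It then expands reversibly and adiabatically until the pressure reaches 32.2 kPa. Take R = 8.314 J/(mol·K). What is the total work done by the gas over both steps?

n = P₁V₁/(RT₁) = 172×20.8/(8.314×405) = 1.06 mol.
Step 1 — Isobaric: P stays 172 kPa; V/T = const ⇒ T₂ = 704 K, V₂ = 36.2 L.
W = PΔV = 172×(36.2−20.8) kPa·L = 2640 J.
ΔU = nCvΔT = 1.06×12.5×(704−405) = 3960 J.
Q = ΔU + W = nCpΔT = 6600 J.
State after step 1: P = 172 kPa, V = 36.2 L, T = 704 K.
Step 2 — Adiabatic: T₂/T₁ = (P₂/P₁)^((γ−1)/γ) ⇒ T₂ = 704×(0.187)^0.400 = 360 K; V₂ = 98.8 L.
ΔU = nCvΔT = 1.06×12.5×(360−704) = -4560 J.
Q = 0 for an adiabatic process, so W = −ΔU = 4560 J.
Net over both steps: W = 7200 J, Q = 6600 J, ΔU = -594 J.

7200 J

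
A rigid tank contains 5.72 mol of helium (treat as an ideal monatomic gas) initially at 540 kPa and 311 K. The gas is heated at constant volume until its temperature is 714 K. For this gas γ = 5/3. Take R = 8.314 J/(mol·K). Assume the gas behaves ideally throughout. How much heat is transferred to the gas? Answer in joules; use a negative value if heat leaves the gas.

28700 J

V₁ = nRT₁/P₁ = 5.72×8.314×311/540 = 27.4 L.
Isochoric: V stays 27.4 L; P/T = const ⇒ T₂ = 714 K, P₂ = 1240 kPa.
W = 0 (no volume change).
ΔU = nCvΔT = 5.72×12.5×(714−311) = 28700 J.
Q = ΔU = 28700 J.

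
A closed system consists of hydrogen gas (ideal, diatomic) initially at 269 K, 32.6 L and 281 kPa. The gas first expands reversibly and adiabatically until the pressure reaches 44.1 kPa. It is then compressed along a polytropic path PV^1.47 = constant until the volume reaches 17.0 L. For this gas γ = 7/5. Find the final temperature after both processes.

n = P₁V₁/(RT₁) = 281×32.6/(8.314×269) = 4.10 mol.
Step 1 — Adiabatic: T₂/T₁ = (P₂/P₁)^((γ−1)/γ) ⇒ T₂ = 269×(0.157)^0.286 = 158 K; V₂ = 122 L.
ΔU = nCvΔT = 4.10×20.8×(158−269) = -9410 J.
Q = 0 for an adiabatic process, so W = −ΔU = 9410 J.
State after step 1: P = 44.1 kPa, V = 122 L, T = 158 K.
Step 2 — Polytropic n=1.47: T₂ = T₁(V₁/V₂)^(n−1) = 158×(7.20)^0.47 = 401 K; P₂ = P₁(V₁/V₂)^n = 803 kPa.
W = (P₁V₁−P₂V₂)/(n−1) = (44.1×122−803×17.0)/0.47 = -17600 J.
ΔU = nCvΔT = 4.10×20.8×(401−158) = 20600 J.
Q = ΔU + W = 3070 J.
Net over both steps: W = -8140 J, Q = 3070 J, ΔU = 11200 J.

401 K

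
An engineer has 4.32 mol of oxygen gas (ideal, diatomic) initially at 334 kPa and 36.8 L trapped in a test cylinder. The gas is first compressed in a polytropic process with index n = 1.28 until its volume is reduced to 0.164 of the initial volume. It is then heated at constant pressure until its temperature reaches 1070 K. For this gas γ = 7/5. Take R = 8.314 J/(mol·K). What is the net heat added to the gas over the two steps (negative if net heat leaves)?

54500 J

T₁ = P₁V₁/(nR) = 334×36.8/(4.32×8.314) = 342 K.
Step 1 — Polytropic n=1.28: T₂ = T₁(V₁/V₂)^(n−1) = 342×(6.10)^0.28 = 568 K; P₂ = P₁(V₁/V₂)^n = 3380 kPa.
W = (P₁V₁−P₂V₂)/(n−1) = (334×36.8−3380×6.04)/0.28 = -28900 J.
ΔU = nCvΔT = 4.32×20.8×(568−342) = 20200 J.
Q = ΔU + W = -8680 J.
State after step 1: P = 3380 kPa, V = 6.04 L, T = 568 K.
Step 2 — Isobaric: P stays 3380 kPa; V/T = const ⇒ T₂ = 1070 K, V₂ = 11.4 L.
W = PΔV = 3380×(11.4−6.04) kPa·L = 18000 J.
ΔU = nCvΔT = 4.32×20.8×(1070−568) = 45100 J.
Q = ΔU + W = nCpΔT = 63100 J.
Net over both steps: W = -10900 J, Q = 54500 J, ΔU = 65300 J.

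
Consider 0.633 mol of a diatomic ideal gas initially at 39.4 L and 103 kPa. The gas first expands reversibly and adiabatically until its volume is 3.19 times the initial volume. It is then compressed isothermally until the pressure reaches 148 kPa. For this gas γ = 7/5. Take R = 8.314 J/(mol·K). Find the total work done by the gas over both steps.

T₁ = P₁V₁/(nR) = 103×39.4/(0.633×8.314) = 771 K.
Step 1 — Adiabatic: TV^(γ−1) = const ⇒ T₂ = 771×(0.313)^0.400 = 485 K; PV^γ = const ⇒ P₂ = 20.3 kPa.
ΔU = nCvΔT = 0.633×20.8×(485−771) = -3770 J.
Q = 0 for an adiabatic process, so W = −ΔU = 3770 J.
State after step 1: P = 20.3 kPa, V = 126 L, T = 485 K.
Step 2 — Isothermal: T stays 485 K; PV = const ⇒ V₂ = 17.2 L, P₂ = 148 kPa.
ΔU = 0 (ideal gas, T constant).
W = nRT ln(V₂/V₁) = 0.633×8.314×485×ln(0.137) = -5070 J.
Q = ΔU + W = -5070 J.
Net over both steps: W = -1300 J, Q = -5070 J, ΔU = -3770 J.

-1300 J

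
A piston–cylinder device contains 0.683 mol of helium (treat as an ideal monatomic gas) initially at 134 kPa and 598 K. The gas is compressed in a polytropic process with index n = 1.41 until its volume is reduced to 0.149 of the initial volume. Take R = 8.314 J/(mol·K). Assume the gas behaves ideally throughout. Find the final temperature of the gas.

V₁ = nRT₁/P₁ = 0.683×8.314×598/134 = 25.3 L.
Polytropic n=1.41: T₂ = T₁(V₁/V₂)^(n−1) = 598×(6.71)^0.41 = 1310 K; P₂ = P₁(V₁/V₂)^n = 1960 kPa.

1310 K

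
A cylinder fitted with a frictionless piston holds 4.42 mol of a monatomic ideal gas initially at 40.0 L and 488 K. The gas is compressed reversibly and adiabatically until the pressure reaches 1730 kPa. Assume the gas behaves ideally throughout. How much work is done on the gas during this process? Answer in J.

19300 J

P₁ = nRT₁/V₁ = 4.42×8.314×488/40.0 = 448 kPa.
Adiabatic: T₂/T₁ = (P₂/P₁)^((γ−1)/γ) ⇒ T₂ = 488×(3.86)^0.400 = 838 K; V₂ = 17.8 L.
ΔU = nCvΔT = 4.42×12.5×(838−488) = 19300 J.
Q = 0 for an adiabatic process, so W = −ΔU = -19300 J.
Work done on the gas = −W_by = 19300 J.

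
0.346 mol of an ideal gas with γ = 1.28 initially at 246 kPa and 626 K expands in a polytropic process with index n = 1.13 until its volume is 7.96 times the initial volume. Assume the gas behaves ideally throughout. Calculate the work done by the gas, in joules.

3270 J

V₁ = nRT₁/P₁ = 0.346×8.314×626/246 = 7.32 L.
Polytropic n=1.13: T₂ = T₁(V₁/V₂)^(n−1) = 626×(0.126)^0.13 = 478 K; P₂ = P₁(V₁/V₂)^n = 23.6 kPa.
W = (P₁V₁−P₂V₂)/(n−1) = (246×7.32−23.6×58.3)/0.13 = 3270 J.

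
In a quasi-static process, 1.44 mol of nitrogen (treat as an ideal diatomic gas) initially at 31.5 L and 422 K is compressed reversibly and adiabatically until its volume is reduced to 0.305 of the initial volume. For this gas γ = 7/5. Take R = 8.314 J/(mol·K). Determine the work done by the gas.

-7680 J

P₁ = nRT₁/V₁ = 1.44×8.314×422/31.5 = 160 kPa.
Adiabatic: TV^(γ−1) = const ⇒ T₂ = 422×(3.28)^0.400 = 679 K; PV^γ = const ⇒ P₂ = 846 kPa.
ΔU = nCvΔT = 1.44×20.8×(679−422) = 7680 J.
Q = 0 for an adiabatic process, so W = −ΔU = -7680 J.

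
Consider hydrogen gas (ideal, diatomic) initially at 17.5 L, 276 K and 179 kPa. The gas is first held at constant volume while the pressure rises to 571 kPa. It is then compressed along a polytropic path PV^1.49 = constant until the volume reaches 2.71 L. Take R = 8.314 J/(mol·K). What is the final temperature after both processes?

n = P₁V₁/(RT₁) = 179×17.5/(8.314×276) = 1.37 mol.
Step 1 — Isochoric: V stays 17.5 L; P/T = const ⇒ T₂ = 880 K, P₂ = 571 kPa.
W = 0 (no volume change).
ΔU = nCvΔT = 1.37×20.8×(880−276) = 17100 J.
Q = ΔU = 17100 J.
State after step 1: P = 571 kPa, V = 17.5 L, T = 880 K.
Step 2 — Polytropic n=1.49: T₂ = T₁(V₁/V₂)^(n−1) = 880×(6.46)^0.49 = 2200 K; P₂ = P₁(V₁/V₂)^n = 9200 kPa.
W = (P₁V₁−P₂V₂)/(n−1) = (571×17.5−9200×2.71)/0.49 = -30500 J.
ΔU = nCvΔT = 1.37×20.8×(2200−880) = 37300 J.
Q = ΔU + W = 6860 J.
Net over both steps: W = -30500 J, Q = 24000 J, ΔU = 54500 J.

2200 K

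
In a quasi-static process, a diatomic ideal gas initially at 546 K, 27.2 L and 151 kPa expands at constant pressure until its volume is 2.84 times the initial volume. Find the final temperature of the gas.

Isobaric: P stays 151 kPa; V/T = const ⇒ T₂ = 1550 K, V₂ = 77.2 L.

1550 K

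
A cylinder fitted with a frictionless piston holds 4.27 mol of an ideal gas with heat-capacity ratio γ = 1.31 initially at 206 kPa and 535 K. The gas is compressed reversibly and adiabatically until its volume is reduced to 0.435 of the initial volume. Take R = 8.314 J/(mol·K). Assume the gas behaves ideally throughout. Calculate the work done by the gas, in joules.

V₁ = nRT₁/P₁ = 4.27×8.314×535/206 = 92.2 L.
Adiabatic: TV^(γ−1) = const ⇒ T₂ = 535×(2.30)^0.310 = 693 K; PV^γ = const ⇒ P₂ = 613 kPa.
ΔU = nCvΔT = 4.27×26.8×(693−535) = 18000 J.
Q = 0 for an adiabatic process, so W = −ΔU = -18000 J.

-18000 J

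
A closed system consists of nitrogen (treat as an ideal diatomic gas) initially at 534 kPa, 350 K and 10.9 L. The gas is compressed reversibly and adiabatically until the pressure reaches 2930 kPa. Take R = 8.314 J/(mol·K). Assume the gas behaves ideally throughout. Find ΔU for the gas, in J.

9120 J

n = P₁V₁/(RT₁) = 534×10.9/(8.314×350) = 2.00 mol.
Adiabatic: T₂/T₁ = (P₂/P₁)^((γ−1)/γ) ⇒ T₂ = 350×(5.49)^0.286 = 569 K; V₂ = 3.23 L.
For an ideal gas ΔU = nCvΔT with Cv = (5/2)R = 20.8 J/(mol·K).
ΔU = 2.00×20.8×(569−350) = 9120 J.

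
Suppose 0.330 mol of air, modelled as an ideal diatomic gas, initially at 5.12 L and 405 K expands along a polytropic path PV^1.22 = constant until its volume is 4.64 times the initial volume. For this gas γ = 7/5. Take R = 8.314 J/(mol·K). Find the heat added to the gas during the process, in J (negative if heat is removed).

P₁ = nRT₁/V₁ = 0.330×8.314×405/5.12 = 217 kPa.
Polytropic n=1.22: T₂ = T₁(V₁/V₂)^(n−1) = 405×(0.216)^0.22 = 289 K; P₂ = P₁(V₁/V₂)^n = 33.4 kPa.
W = (P₁V₁−P₂V₂)/(n−1) = (217×5.12−33.4×23.8)/0.22 = 1450 J.
ΔU = nCvΔT = 0.330×20.8×(289−405) = -796 J.
Q = ΔU + W = 651 J.

651 J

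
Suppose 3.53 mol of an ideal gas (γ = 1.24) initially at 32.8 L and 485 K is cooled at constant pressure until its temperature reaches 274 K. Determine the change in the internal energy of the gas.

P₁ = nRT₁/V₁ = 3.53×8.314×485/32.8 = 434 kPa.
Isobaric: P stays 434 kPa; V/T = const ⇒ T₂ = 274 K, V₂ = 18.5 L.
For an ideal gas ΔU = nCvΔT with Cv = R/(γ−1) = 34.6 J/(mol·K).
ΔU = 3.53×34.6×(274−485) = -25800 J.

-25800 J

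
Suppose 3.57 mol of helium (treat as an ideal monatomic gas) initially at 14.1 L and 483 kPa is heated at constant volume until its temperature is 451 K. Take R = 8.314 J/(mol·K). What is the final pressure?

949 kPa

T₁ = P₁V₁/(nR) = 483×14.1/(3.57×8.314) = 229 K.
Isochoric: V stays 14.1 L; P/T = const ⇒ T₂ = 451 K, P₂ = 949 kPa.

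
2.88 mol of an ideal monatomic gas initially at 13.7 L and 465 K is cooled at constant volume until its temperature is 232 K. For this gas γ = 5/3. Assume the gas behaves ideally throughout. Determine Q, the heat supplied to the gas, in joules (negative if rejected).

P₁ = nRT₁/V₁ = 2.88×8.314×465/13.7 = 813 kPa.
Isochoric: V stays 13.7 L; P/T = const ⇒ T₂ = 232 K, P₂ = 405 kPa.
W = 0 (no volume change).
ΔU = nCvΔT = 2.88×12.5×(232−465) = -8370 J.
Q = ΔU = -8370 J.

-8370 J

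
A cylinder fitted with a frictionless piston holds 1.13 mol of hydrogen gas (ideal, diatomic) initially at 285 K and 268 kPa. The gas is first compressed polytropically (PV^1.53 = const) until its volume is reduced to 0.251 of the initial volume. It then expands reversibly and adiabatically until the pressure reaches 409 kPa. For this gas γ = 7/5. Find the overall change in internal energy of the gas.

1890 J

V₁ = nRT₁/P₁ = 1.13×8.314×285/268 = 9.99 L.
Step 1 — Polytropic n=1.53: T₂ = T₁(V₁/V₂)^(n−1) = 285×(3.98)^0.53 = 593 K; P₂ = P₁(V₁/V₂)^n = 2220 kPa.
W = (P₁V₁−P₂V₂)/(n−1) = (268×9.99−2220×2.51)/0.53 = -5460 J.
ΔU = nCvΔT = 1.13×20.8×(593−285) = 7230 J.
Q = ΔU + W = 1770 J.
State after step 1: P = 2220 kPa, V = 2.51 L, T = 593 K.
Step 2 — Adiabatic: T₂/T₁ = (P₂/P₁)^((γ−1)/γ) ⇒ T₂ = 593×(0.184)^0.286 = 366 K; V₂ = 8.40 L.
ΔU = nCvΔT = 1.13×20.8×(366−593) = -5340 J.
Q = 0 for an adiabatic process, so W = −ΔU = 5340 J.
Net over both steps: W = -120 J, Q = 1770 J, ΔU = 1890 J.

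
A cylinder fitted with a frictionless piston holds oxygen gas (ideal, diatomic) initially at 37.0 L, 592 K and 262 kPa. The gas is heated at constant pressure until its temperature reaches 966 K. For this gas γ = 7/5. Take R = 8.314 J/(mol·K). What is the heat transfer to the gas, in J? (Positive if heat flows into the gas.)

n = P₁V₁/(RT₁) = 262×37.0/(8.314×592) = 1.97 mol.
Isobaric: P stays 262 kPa; V/T = const ⇒ T₂ = 966 K, V₂ = 60.4 L.
W = PΔV = 262×(60.4−37.0) kPa·L = 6120 J.
ΔU = nCvΔT = 1.97×20.8×(966−592) = 15300 J.
Q = ΔU + W = nCpΔT = 21400 J.

21400 J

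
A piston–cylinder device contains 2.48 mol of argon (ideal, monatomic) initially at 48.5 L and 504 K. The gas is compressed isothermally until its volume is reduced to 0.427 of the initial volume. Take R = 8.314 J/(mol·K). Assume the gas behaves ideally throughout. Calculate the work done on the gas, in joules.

8840 J

P₁ = nRT₁/V₁ = 2.48×8.314×504/48.5 = 214 kPa.
Isothermal: T stays 504 K; PV = const ⇒ V₂ = 20.7 L, P₂ = 502 kPa.
W = nRT ln(V₂/V₁) = 2.48×8.314×504×ln(0.427) = -8840 J.
Work done on the gas = −W_by = 8840 J.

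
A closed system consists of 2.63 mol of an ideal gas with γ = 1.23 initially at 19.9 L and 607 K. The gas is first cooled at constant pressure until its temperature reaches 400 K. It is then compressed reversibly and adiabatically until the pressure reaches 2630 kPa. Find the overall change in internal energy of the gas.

P₁ = nRT₁/V₁ = 2.63×8.314×607/19.9 = 667 kPa.
Step 1 — Isobaric: P stays 667 kPa; V/T = const ⇒ T₂ = 400 K, V₂ = 13.1 L.
W = PΔV = 667×(13.1−19.9) kPa·L = -4530 J.
ΔU = nCvΔT = 2.63×36.1×(400−607) = -19700 J.
Q = ΔU + W = nCpΔT = -24200 J.
State after step 1: P = 667 kPa, V = 13.1 L, T = 400 K.
Step 2 — Adiabatic: T₂/T₁ = (P₂/P₁)^((γ−1)/γ) ⇒ T₂ = 400×(3.94)^0.187 = 517 K; V₂ = 4.30 L.
ΔU = nCvΔT = 2.63×36.1×(517−400) = 11100 J.
Q = 0 for an adiabatic process, so W = −ΔU = -11100 J.
Net over both steps: W = -15600 J, Q = -24200 J, ΔU = -8560 J.

-8560 J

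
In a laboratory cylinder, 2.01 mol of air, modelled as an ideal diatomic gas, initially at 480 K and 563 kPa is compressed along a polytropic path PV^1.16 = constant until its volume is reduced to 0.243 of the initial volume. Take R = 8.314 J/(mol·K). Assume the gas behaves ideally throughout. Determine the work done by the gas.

V₁ = nRT₁/P₁ = 2.01×8.314×480/563 = 14.2 L.
Polytropic n=1.16: T₂ = T₁(V₁/V₂)^(n−1) = 480×(4.12)^0.16 = 602 K; P₂ = P₁(V₁/V₂)^n = 2910 kPa.
W = (P₁V₁−P₂V₂)/(n−1) = (563×14.2−2910×3.46)/0.16 = -12700 J.

-12700 J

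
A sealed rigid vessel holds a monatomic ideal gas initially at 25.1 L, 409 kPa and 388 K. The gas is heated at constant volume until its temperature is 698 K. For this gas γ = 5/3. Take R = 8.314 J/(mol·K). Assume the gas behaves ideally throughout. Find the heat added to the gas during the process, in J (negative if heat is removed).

12300 J

n = P₁V₁/(RT₁) = 409×25.1/(8.314×388) = 3.18 mol.
Isochoric: V stays 25.1 L; P/T = const ⇒ T₂ = 698 K, P₂ = 736 kPa.
W = 0 (no volume change).
ΔU = nCvΔT = 3.18×12.5×(698−388) = 12300 J.
Q = ΔU = 12300 J.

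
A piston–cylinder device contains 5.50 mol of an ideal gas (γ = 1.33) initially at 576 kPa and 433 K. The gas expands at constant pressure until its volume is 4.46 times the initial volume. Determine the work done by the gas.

V₁ = nRT₁/P₁ = 5.50×8.314×433/576 = 34.4 L.
Isobaric: P stays 576 kPa; V/T = const ⇒ T₂ = 1930 K, V₂ = 153 L.
W = PΔV = 576×(153−34.4) kPa·L = 68500 J.

68500 J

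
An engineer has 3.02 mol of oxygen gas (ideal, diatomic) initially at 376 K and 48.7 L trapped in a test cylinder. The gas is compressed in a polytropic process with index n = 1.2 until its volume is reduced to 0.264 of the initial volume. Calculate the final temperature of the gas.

P₁ = nRT₁/V₁ = 3.02×8.314×376/48.7 = 194 kPa.
Polytropic n=1.2: T₂ = T₁(V₁/V₂)^(n−1) = 376×(3.79)^0.20 = 491 K; P₂ = P₁(V₁/V₂)^n = 958 kPa.

491 K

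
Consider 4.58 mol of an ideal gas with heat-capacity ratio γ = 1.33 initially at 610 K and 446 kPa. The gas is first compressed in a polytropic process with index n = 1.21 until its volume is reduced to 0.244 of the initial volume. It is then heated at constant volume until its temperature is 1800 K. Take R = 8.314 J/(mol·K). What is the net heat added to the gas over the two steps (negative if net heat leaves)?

V₁ = nRT₁/P₁ = 4.58×8.314×610/446 = 52.1 L.
Step 1 — Polytropic n=1.21: T₂ = T₁(V₁/V₂)^(n−1) = 610×(4.10)^0.21 = 820 K; P₂ = P₁(V₁/V₂)^n = 2460 kPa.
W = (P₁V₁−P₂V₂)/(n−1) = (446×52.1−2460×12.7)/0.21 = -38100 J.
ΔU = nCvΔT = 4.58×25.2×(820−610) = 24300 J.
Q = ΔU + W = -13900 J.
State after step 1: P = 2460 kPa, V = 12.7 L, T = 820 K.
Step 2 — Isochoric: V stays 12.7 L; P/T = const ⇒ T₂ = 1800 K, P₂ = 5390 kPa.
W = 0 (no volume change).
ΔU = nCvΔT = 4.58×25.2×(1800−820) = 113000 J.
Q = ΔU = 113000 J.
Net over both steps: W = -38100 J, Q = 99200 J, ΔU = 137000 J.

99200 J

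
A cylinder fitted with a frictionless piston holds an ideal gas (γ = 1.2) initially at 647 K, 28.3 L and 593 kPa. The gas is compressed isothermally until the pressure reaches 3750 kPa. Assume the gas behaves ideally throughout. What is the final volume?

Isothermal: T stays 647 K; PV = const ⇒ V₂ = 4.48 L, P₂ = 3750 kPa.

4.48 L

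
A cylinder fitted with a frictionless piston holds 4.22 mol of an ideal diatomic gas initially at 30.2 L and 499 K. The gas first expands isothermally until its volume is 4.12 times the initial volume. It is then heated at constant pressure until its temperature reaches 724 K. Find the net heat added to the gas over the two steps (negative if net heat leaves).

52400 J

P₁ = nRT₁/V₁ = 4.22×8.314×499/30.2 = 580 kPa.
Step 1 — Isothermal: T stays 499 K; PV = const ⇒ V₂ = 124 L, P₂ = 141 kPa.
ΔU = 0 (ideal gas, T constant).
W = nRT ln(V₂/V₁) = 4.22×8.314×499×ln(4.12) = 24800 J.
Q = ΔU + W = 24800 J.
State after step 1: P = 141 kPa, V = 124 L, T = 499 K.
Step 2 — Isobaric: P stays 141 kPa; V/T = const ⇒ T₂ = 724 K, V₂ = 181 L.
W = PΔV = 141×(181−124) kPa·L = 7890 J.
ΔU = nCvΔT = 4.22×20.8×(724−499) = 19700 J.
Q = ΔU + W = nCpΔT = 27600 J.
Net over both steps: W = 32700 J, Q = 52400 J, ΔU = 19700 J.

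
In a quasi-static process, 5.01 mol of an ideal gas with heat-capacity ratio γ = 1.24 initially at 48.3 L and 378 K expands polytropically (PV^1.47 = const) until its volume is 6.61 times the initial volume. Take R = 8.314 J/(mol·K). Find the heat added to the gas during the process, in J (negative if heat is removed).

P₁ = nRT₁/V₁ = 5.01×8.314×378/48.3 = 326 kPa.
Polytropic n=1.47: T₂ = T₁(V₁/V₂)^(n−1) = 378×(0.151)^0.47 = 156 K; P₂ = P₁(V₁/V₂)^n = 20.3 kPa.
W = (P₁V₁−P₂V₂)/(n−1) = (326×48.3−20.3×319)/0.47 = 19700 J.
ΔU = nCvΔT = 5.01×34.6×(156−378) = -38600 J.
Q = ΔU + W = -18900 J.

-18900 J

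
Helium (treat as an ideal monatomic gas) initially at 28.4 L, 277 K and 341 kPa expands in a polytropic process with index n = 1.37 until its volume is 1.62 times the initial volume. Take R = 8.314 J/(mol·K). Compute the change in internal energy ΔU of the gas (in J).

-2370 J

n = P₁V₁/(RT₁) = 341×28.4/(8.314×277) = 4.21 mol.
Polytropic n=1.37: T₂ = T₁(V₁/V₂)^(n−1) = 277×(0.617)^0.37 = 232 K; P₂ = P₁(V₁/V₂)^n = 176 kPa.
For an ideal gas ΔU = nCvΔT with Cv = (3/2)R = 12.5 J/(mol·K).
ΔU = 4.21×12.5×(232−277) = -2370 J.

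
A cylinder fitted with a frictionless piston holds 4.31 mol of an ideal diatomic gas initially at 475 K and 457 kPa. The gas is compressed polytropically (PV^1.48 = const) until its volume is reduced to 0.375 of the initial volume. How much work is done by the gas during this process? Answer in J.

V₁ = nRT₁/P₁ = 4.31×8.314×475/457 = 37.2 L.
Polytropic n=1.48: T₂ = T₁(V₁/V₂)^(n−1) = 475×(2.67)^0.48 = 761 K; P₂ = P₁(V₁/V₂)^n = 1950 kPa.
W = (P₁V₁−P₂V₂)/(n−1) = (457×37.2−1950×14.0)/0.48 = -21300 J.

-21300 J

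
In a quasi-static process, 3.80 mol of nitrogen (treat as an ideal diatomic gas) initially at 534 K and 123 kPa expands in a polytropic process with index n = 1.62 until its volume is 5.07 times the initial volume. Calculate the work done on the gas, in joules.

V₁ = nRT₁/P₁ = 3.80×8.314×534/123 = 137 L.
Polytropic n=1.62: T₂ = T₁(V₁/V₂)^(n−1) = 534×(0.197)^0.62 = 195 K; P₂ = P₁(V₁/V₂)^n = 8.87 kPa.
W = (P₁V₁−P₂V₂)/(n−1) = (123×137−8.87×695)/0.62 = 17300 J.
Work done on the gas = −W_by = -17300 J.

-17300 J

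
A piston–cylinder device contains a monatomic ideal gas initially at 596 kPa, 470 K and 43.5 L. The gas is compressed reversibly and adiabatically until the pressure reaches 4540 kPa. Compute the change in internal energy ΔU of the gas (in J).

48700 J

n = P₁V₁/(RT₁) = 596×43.5/(8.314×470) = 6.63 mol.
Adiabatic: T₂/T₁ = (P₂/P₁)^((γ−1)/γ) ⇒ T₂ = 470×(7.62)^0.400 = 1060 K; V₂ = 12.9 L.
For an ideal gas ΔU = nCvΔT with Cv = (3/2)R = 12.5 J/(mol·K).
ΔU = 6.63×12.5×(1060−470) = 48700 J.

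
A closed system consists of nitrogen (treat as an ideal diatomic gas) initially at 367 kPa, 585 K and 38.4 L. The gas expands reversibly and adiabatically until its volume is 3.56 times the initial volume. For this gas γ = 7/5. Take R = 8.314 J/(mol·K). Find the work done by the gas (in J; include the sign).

14000 J

n = P₁V₁/(RT₁) = 367×38.4/(8.314×585) = 2.90 mol.
Adiabatic: TV^(γ−1) = const ⇒ T₂ = 585×(0.281)^0.400 = 352 K; PV^γ = const ⇒ P₂ = 62.0 kPa.
ΔU = nCvΔT = 2.90×20.8×(352−585) = -14000 J.
Q = 0 for an adiabatic process, so W = −ΔU = 14000 J.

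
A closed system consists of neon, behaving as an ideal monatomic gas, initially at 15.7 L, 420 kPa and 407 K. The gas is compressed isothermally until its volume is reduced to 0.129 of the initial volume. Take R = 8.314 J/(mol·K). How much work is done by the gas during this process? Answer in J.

n = P₁V₁/(RT₁) = 420×15.7/(8.314×407) = 1.95 mol.
Isothermal: T stays 407 K; PV = const ⇒ V₂ = 2.03 L, P₂ = 3260 kPa.
W = nRT ln(V₂/V₁) = 1.95×8.314×407×ln(0.129) = -13500 J.

-13500 J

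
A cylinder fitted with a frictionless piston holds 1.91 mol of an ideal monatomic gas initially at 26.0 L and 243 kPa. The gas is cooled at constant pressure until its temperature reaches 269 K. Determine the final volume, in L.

17.6 L

T₁ = P₁V₁/(nR) = 243×26.0/(1.91×8.314) = 398 K.
Isobaric: P stays 243 kPa; V/T = const ⇒ T₂ = 269 K, V₂ = 17.6 L.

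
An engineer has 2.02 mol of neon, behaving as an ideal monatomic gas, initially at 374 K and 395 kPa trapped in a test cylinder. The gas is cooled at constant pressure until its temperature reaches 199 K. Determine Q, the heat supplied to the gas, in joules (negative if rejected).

V₁ = nRT₁/P₁ = 2.02×8.314×374/395 = 15.9 L.
Isobaric: P stays 395 kPa; V/T = const ⇒ T₂ = 199 K, V₂ = 8.46 L.
W = PΔV = 395×(8.46−15.9) kPa·L = -2940 J.
ΔU = nCvΔT = 2.02×12.5×(199−374) = -4410 J.
Q = ΔU + W = nCpΔT = -7350 J.

-7350 J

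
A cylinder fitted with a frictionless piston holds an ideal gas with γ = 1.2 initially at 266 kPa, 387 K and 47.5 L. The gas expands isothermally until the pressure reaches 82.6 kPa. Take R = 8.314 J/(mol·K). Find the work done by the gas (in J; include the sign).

14800 J

n = P₁V₁/(RT₁) = 266×47.5/(8.314×387) = 3.93 mol.
Isothermal: T stays 387 K; PV = const ⇒ V₂ = 153 L, P₂ = 82.6 kPa.
W = nRT ln(V₂/V₁) = 3.93×8.314×387×ln(3.22) = 14800 J.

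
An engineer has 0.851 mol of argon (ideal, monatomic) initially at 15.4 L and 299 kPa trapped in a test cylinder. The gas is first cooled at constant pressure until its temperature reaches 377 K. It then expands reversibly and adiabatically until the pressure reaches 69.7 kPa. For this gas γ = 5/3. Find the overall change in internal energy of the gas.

T₁ = P₁V₁/(nR) = 299×15.4/(0.851×8.314) = 651 K.
Step 1 — Isobaric: P stays 299 kPa; V/T = const ⇒ T₂ = 377 K, V₂ = 8.92 L.
W = PΔV = 299×(8.92−15.4) kPa·L = -1940 J.
ΔU = nCvΔT = 0.851×12.5×(377−651) = -2910 J.
Q = ΔU + W = nCpΔT = -4840 J.
State after step 1: P = 299 kPa, V = 8.92 L, T = 377 K.
Step 2 — Adiabatic: T₂/T₁ = (P₂/P₁)^((γ−1)/γ) ⇒ T₂ = 377×(0.233)^0.400 = 211 K; V₂ = 21.4 L.
ΔU = nCvΔT = 0.851×12.5×(211−377) = -1770 J.
Q = 0 for an adiabatic process, so W = −ΔU = 1770 J.
Net over both steps: W = -171 J, Q = -4840 J, ΔU = -4670 J.

-4670 J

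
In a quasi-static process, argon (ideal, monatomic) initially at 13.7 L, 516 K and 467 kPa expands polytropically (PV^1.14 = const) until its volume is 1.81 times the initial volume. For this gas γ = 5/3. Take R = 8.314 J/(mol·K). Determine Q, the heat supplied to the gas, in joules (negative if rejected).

2880 J

n = P₁V₁/(RT₁) = 467×13.7/(8.314×516) = 1.49 mol.
Polytropic n=1.14: T₂ = T₁(V₁/V₂)^(n−1) = 516×(0.552)^0.14 = 475 K; P₂ = P₁(V₁/V₂)^n = 237 kPa.
W = (P₁V₁−P₂V₂)/(n−1) = (467×13.7−237×24.8)/0.14 = 3640 J.
ΔU = nCvΔT = 1.49×12.5×(475−516) = -765 J.
Q = ΔU + W = 2880 J.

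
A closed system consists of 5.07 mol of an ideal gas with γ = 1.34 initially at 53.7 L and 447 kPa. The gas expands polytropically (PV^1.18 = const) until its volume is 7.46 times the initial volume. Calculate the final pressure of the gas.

41.7 kPa

T₁ = P₁V₁/(nR) = 447×53.7/(5.07×8.314) = 569 K.
Polytropic n=1.18: T₂ = T₁(V₁/V₂)^(n−1) = 569×(0.134)^0.18 = 397 K; P₂ = P₁(V₁/V₂)^n = 41.7 kPa.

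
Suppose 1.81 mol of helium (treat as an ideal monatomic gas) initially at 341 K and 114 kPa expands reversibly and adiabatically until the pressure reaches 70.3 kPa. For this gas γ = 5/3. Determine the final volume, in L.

V₁ = nRT₁/P₁ = 1.81×8.314×341/114 = 45.0 L.
Adiabatic: T₂/T₁ = (P₂/P₁)^((γ−1)/γ) ⇒ T₂ = 341×(0.617)^0.400 = 281 K; V₂ = 60.2 L.

60.2 L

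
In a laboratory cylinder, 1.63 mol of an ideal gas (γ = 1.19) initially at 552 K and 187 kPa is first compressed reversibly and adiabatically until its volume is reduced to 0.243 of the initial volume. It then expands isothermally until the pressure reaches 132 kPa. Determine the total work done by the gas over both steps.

7740 J

V₁ = nRT₁/P₁ = 1.63×8.314×552/187 = 40.0 L.
Step 1 — Adiabatic: TV^(γ−1) = const ⇒ T₂ = 552×(4.12)^0.190 = 722 K; PV^γ = const ⇒ P₂ = 1010 kPa.
ΔU = nCvΔT = 1.63×43.8×(722−552) = 12100 J.
Q = 0 for an adiabatic process, so W = −ΔU = -12100 J.
State after step 1: P = 1010 kPa, V = 9.72 L, T = 722 K.
Step 2 — Isothermal: T stays 722 K; PV = const ⇒ V₂ = 74.1 L, P₂ = 132 kPa.
ΔU = 0 (ideal gas, T constant).
W = nRT ln(V₂/V₁) = 1.63×8.314×722×ln(7.63) = 19900 J.
Q = ΔU + W = 19900 J.
Net over both steps: W = 7740 J, Q = 19900 J, ΔU = 12100 J.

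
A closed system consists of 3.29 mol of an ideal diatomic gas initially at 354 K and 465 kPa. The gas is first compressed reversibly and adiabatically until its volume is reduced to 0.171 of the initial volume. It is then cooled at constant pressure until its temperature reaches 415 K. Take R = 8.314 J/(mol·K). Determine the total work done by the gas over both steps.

V₁ = nRT₁/P₁ = 3.29×8.314×354/465 = 20.8 L.
Step 1 — Adiabatic: TV^(γ−1) = const ⇒ T₂ = 354×(5.85)^0.400 = 717 K; PV^γ = const ⇒ P₂ = 5510 kPa.
ΔU = nCvΔT = 3.29×20.8×(717−354) = 24900 J.
Q = 0 for an adiabatic process, so W = −ΔU = -24900 J.
State after step 1: P = 5510 kPa, V = 3.56 L, T = 717 K.
Step 2 — Isobaric: P stays 5510 kPa; V/T = const ⇒ T₂ = 415 K, V₂ = 2.06 L.
W = PΔV = 5510×(2.06−3.56) kPa·L = -8270 J.
ΔU = nCvΔT = 3.29×20.8×(415−717) = -20700 J.
Q = ΔU + W = nCpΔT = -29000 J.
Net over both steps: W = -33100 J, Q = -29000 J, ΔU = 4170 J.

-33100 J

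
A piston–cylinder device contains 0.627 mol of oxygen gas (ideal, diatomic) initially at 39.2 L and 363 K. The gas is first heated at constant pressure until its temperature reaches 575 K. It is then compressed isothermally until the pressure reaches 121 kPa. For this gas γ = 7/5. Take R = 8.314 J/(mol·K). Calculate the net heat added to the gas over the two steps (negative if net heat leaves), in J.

P₁ = nRT₁/V₁ = 0.627×8.314×363/39.2 = 48.3 kPa.
Step 1 — Isobaric: P stays 48.3 kPa; V/T = const ⇒ T₂ = 575 K, V₂ = 62.1 L.
W = PΔV = 48.3×(62.1−39.2) kPa·L = 1110 J.
ΔU = nCvΔT = 0.627×20.8×(575−363) = 2760 J.
Q = ΔU + W = nCpΔT = 3870 J.
State after step 1: P = 48.3 kPa, V = 62.1 L, T = 575 K.
Step 2 — Isothermal: T stays 575 K; PV = const ⇒ V₂ = 24.8 L, P₂ = 121 kPa.
ΔU = 0 (ideal gas, T constant).
W = nRT ln(V₂/V₁) = 0.627×8.314×575×ln(0.399) = -2750 J.
Q = ΔU + W = -2750 J.
Net over both steps: W = -1650 J, Q = 1110 J, ΔU = 2760 J.

1110 J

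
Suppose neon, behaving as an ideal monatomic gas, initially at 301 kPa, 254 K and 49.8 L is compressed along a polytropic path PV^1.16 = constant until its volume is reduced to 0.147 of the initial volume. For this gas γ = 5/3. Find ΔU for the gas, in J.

8070 J

n = P₁V₁/(RT₁) = 301×49.8/(8.314×254) = 7.10 mol.
Polytropic n=1.16: T₂ = T₁(V₁/V₂)^(n−1) = 254×(6.80)^0.16 = 345 K; P₂ = P₁(V₁/V₂)^n = 2780 kPa.
For an ideal gas ΔU = nCvΔT with Cv = (3/2)R = 12.5 J/(mol·K).
ΔU = 7.10×12.5×(345−254) = 8070 J.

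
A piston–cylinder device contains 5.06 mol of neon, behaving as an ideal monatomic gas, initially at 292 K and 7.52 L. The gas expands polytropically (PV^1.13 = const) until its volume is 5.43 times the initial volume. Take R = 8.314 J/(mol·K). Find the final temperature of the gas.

234 K

P₁ = nRT₁/V₁ = 5.06×8.314×292/7.52 = 1630 kPa.
Polytropic n=1.13: T₂ = T₁(V₁/V₂)^(n−1) = 292×(0.184)^0.13 = 234 K; P₂ = P₁(V₁/V₂)^n = 241 kPa.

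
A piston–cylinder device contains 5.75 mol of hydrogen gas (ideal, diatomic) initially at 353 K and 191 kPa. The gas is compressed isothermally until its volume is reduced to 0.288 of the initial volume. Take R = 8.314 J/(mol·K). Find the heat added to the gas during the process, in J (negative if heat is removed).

-21000 J

V₁ = nRT₁/P₁ = 5.75×8.314×353/191 = 88.4 L.
Isothermal: T stays 353 K; PV = const ⇒ V₂ = 25.4 L, P₂ = 663 kPa.
ΔU = 0 (ideal gas, T constant).
W = nRT ln(V₂/V₁) = 5.75×8.314×353×ln(0.288) = -21000 J.
Q = ΔU + W = -21000 J.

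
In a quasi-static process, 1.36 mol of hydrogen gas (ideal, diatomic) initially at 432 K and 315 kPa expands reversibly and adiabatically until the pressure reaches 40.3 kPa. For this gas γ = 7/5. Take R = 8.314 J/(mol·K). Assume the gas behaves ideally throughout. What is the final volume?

67.4 L

V₁ = nRT₁/P₁ = 1.36×8.314×432/315 = 15.5 L.
Adiabatic: T₂/T₁ = (P₂/P₁)^((γ−1)/γ) ⇒ T₂ = 432×(0.128)^0.286 = 240 K; V₂ = 67.4 L.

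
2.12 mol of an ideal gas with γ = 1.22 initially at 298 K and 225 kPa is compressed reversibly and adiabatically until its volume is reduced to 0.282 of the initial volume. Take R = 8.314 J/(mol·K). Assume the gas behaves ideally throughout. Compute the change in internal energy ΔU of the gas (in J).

7670 J

V₁ = nRT₁/P₁ = 2.12×8.314×298/225 = 23.3 L.
Adiabatic: TV^(γ−1) = const ⇒ T₂ = 298×(3.55)^0.220 = 394 K; PV^γ = const ⇒ P₂ = 1050 kPa.
For an ideal gas ΔU = nCvΔT with Cv = R/(γ−1) = 37.8 J/(mol·K).
ΔU = 2.12×37.8×(394−298) = 7670 J.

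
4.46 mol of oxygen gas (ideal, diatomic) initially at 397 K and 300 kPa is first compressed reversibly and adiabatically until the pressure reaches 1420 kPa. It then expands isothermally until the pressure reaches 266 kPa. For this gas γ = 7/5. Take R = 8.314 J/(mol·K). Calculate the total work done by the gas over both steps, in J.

V₁ = nRT₁/P₁ = 4.46×8.314×397/300 = 49.1 L.
Step 1 — Adiabatic: T₂/T₁ = (P₂/P₁)^((γ−1)/γ) ⇒ T₂ = 397×(4.73)^0.286 = 619 K; V₂ = 16.2 L.
ΔU = nCvΔT = 4.46×20.8×(619−397) = 20600 J.
Q = 0 for an adiabatic process, so W = −ΔU = -20600 J.
State after step 1: P = 1420 kPa, V = 16.2 L, T = 619 K.
Step 2 — Isothermal: T stays 619 K; PV = const ⇒ V₂ = 86.3 L, P₂ = 266 kPa.
ΔU = 0 (ideal gas, T constant).
W = nRT ln(V₂/V₁) = 4.46×8.314×619×ln(5.34) = 38400 J.
Q = ΔU + W = 38400 J.
Net over both steps: W = 17900 J, Q = 38400 J, ΔU = 20600 J.

17900 J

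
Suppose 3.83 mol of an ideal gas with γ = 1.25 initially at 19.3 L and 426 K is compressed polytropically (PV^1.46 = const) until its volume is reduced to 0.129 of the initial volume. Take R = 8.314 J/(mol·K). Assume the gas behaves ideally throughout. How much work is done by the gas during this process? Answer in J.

-46200 J

P₁ = nRT₁/V₁ = 3.83×8.314×426/19.3 = 703 kPa.
Polytropic n=1.46: T₂ = T₁(V₁/V₂)^(n−1) = 426×(7.75)^0.46 = 1090 K; P₂ = P₁(V₁/V₂)^n = 14000 kPa.
W = (P₁V₁−P₂V₂)/(n−1) = (703×19.3−14000×2.49)/0.46 = -46200 J.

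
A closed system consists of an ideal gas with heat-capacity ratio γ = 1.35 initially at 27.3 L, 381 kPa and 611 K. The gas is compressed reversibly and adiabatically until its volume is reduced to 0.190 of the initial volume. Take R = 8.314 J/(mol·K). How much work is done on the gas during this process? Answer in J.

n = P₁V₁/(RT₁) = 381×27.3/(8.314×611) = 2.05 mol.
Adiabatic: TV^(γ−1) = const ⇒ T₂ = 611×(5.26)^0.350 = 1090 K; PV^γ = const ⇒ P₂ = 3590 kPa.
ΔU = nCvΔT = 2.05×23.8×(1090−611) = 23400 J.
Q = 0 for an adiabatic process, so W = −ΔU = -23400 J.
Work done on the gas = −W_by = 23400 J.

23400 J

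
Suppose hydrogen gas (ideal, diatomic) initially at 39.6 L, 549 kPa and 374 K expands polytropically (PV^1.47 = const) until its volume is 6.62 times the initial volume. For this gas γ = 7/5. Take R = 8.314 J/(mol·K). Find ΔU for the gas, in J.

n = P₁V₁/(RT₁) = 549×39.6/(8.314×374) = 6.99 mol.
Polytropic n=1.47: T₂ = T₁(V₁/V₂)^(n−1) = 374×(0.151)^0.47 = 154 K; P₂ = P₁(V₁/V₂)^n = 34.1 kPa.
For an ideal gas ΔU = nCvΔT with Cv = (5/2)R = 20.8 J/(mol·K).
ΔU = 6.99×20.8×(154−374) = -32000 J.

-32000 J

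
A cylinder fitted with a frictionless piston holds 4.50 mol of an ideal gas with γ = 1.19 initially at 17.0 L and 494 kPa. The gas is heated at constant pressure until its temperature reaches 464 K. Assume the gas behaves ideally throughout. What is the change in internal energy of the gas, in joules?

47200 J

T₁ = P₁V₁/(nR) = 494×17.0/(4.50×8.314) = 224 K.
Isobaric: P stays 494 kPa; V/T = const ⇒ T₂ = 464 K, V₂ = 35.1 L.
For an ideal gas ΔU = nCvΔT with Cv = R/(γ−1) = 43.8 J/(mol·K).
ΔU = 4.50×43.8×(464−224) = 47200 J.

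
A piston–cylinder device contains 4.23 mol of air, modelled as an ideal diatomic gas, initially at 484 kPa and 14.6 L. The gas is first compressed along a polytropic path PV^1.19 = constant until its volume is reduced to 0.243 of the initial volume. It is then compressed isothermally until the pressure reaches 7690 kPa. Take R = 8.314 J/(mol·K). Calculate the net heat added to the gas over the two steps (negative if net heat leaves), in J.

T₁ = P₁V₁/(nR) = 484×14.6/(4.23×8.314) = 201 K.
Step 1 — Polytropic n=1.19: T₂ = T₁(V₁/V₂)^(n−1) = 201×(4.12)^0.19 = 263 K; P₂ = P₁(V₁/V₂)^n = 2610 kPa.
W = (P₁V₁−P₂V₂)/(n−1) = (484×14.6−2610×3.55)/0.19 = -11500 J.
ΔU = nCvΔT = 4.23×20.8×(263−201) = 5450 J.
Q = ΔU + W = -6020 J.
State after step 1: P = 2610 kPa, V = 3.55 L, T = 263 K.
Step 2 — Isothermal: T stays 263 K; PV = const ⇒ V₂ = 1.20 L, P₂ = 7690 kPa.
ΔU = 0 (ideal gas, T constant).
W = nRT ln(V₂/V₁) = 4.23×8.314×263×ln(0.339) = -10000 J.
Q = ΔU + W = -10000 J.
Net over both steps: W = -21500 J, Q = -16000 J, ΔU = 5450 J.

-16000 J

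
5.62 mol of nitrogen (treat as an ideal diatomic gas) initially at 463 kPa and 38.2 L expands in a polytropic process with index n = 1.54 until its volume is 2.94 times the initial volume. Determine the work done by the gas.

14500 J

T₁ = P₁V₁/(nR) = 463×38.2/(5.62×8.314) = 379 K.
Polytropic n=1.54: T₂ = T₁(V₁/V₂)^(n−1) = 379×(0.340)^0.54 = 211 K; P₂ = P₁(V₁/V₂)^n = 88.0 kPa.
W = (P₁V₁−P₂V₂)/(n−1) = (463×38.2−88.0×112)/0.54 = 14500 J.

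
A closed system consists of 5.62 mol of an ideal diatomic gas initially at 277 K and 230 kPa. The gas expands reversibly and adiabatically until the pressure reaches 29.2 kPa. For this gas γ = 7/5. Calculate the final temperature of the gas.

V₁ = nRT₁/P₁ = 5.62×8.314×277/230 = 56.3 L.
Adiabatic: T₂/T₁ = (P₂/P₁)^((γ−1)/γ) ⇒ T₂ = 277×(0.127)^0.286 = 154 K; V₂ = 246 L.

154 K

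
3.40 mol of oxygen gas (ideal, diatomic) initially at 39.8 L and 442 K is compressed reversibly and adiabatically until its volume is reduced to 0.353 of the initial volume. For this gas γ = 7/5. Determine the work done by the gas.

-16100 J

P₁ = nRT₁/V₁ = 3.40×8.314×442/39.8 = 314 kPa.
Adiabatic: TV^(γ−1) = const ⇒ T₂ = 442×(2.83)^0.400 = 670 K; PV^γ = const ⇒ P₂ = 1350 kPa.
ΔU = nCvΔT = 3.40×20.8×(670−442) = 16100 J.
Q = 0 for an adiabatic process, so W = −ΔU = -16100 J.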